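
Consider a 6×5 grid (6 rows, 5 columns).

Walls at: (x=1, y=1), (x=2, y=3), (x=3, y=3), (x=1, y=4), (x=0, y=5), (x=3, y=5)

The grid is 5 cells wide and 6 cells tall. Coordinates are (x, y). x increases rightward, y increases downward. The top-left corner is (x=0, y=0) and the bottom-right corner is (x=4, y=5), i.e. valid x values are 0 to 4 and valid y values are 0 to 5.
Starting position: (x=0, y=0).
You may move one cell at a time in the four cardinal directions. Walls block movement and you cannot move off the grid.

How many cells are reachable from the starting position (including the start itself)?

BFS flood-fill from (x=0, y=0):
  Distance 0: (x=0, y=0)
  Distance 1: (x=1, y=0), (x=0, y=1)
  Distance 2: (x=2, y=0), (x=0, y=2)
  Distance 3: (x=3, y=0), (x=2, y=1), (x=1, y=2), (x=0, y=3)
  Distance 4: (x=4, y=0), (x=3, y=1), (x=2, y=2), (x=1, y=3), (x=0, y=4)
  Distance 5: (x=4, y=1), (x=3, y=2)
  Distance 6: (x=4, y=2)
  Distance 7: (x=4, y=3)
  Distance 8: (x=4, y=4)
  Distance 9: (x=3, y=4), (x=4, y=5)
  Distance 10: (x=2, y=4)
  Distance 11: (x=2, y=5)
  Distance 12: (x=1, y=5)
Total reachable: 24 (grid has 24 open cells total)

Answer: Reachable cells: 24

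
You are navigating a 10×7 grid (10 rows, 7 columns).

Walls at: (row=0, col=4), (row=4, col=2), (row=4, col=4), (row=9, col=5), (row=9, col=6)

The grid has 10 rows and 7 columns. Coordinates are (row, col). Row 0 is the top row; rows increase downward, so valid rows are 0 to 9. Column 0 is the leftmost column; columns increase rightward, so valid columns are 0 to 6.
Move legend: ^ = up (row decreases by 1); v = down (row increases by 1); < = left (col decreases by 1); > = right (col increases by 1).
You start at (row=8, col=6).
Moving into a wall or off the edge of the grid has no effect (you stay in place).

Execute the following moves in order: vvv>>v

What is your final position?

Start: (row=8, col=6)
  [×3]v (down): blocked, stay at (row=8, col=6)
  > (right): blocked, stay at (row=8, col=6)
  > (right): blocked, stay at (row=8, col=6)
  v (down): blocked, stay at (row=8, col=6)
Final: (row=8, col=6)

Answer: Final position: (row=8, col=6)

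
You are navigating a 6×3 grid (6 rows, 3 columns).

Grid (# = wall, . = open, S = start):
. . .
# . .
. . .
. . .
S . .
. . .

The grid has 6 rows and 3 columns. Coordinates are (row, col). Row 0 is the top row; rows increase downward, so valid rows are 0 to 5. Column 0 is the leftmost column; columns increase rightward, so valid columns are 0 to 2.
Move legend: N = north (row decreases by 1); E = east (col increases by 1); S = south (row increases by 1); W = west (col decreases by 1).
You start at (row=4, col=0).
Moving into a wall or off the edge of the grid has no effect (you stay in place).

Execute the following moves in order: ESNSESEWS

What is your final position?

Start: (row=4, col=0)
  E (east): (row=4, col=0) -> (row=4, col=1)
  S (south): (row=4, col=1) -> (row=5, col=1)
  N (north): (row=5, col=1) -> (row=4, col=1)
  S (south): (row=4, col=1) -> (row=5, col=1)
  E (east): (row=5, col=1) -> (row=5, col=2)
  S (south): blocked, stay at (row=5, col=2)
  E (east): blocked, stay at (row=5, col=2)
  W (west): (row=5, col=2) -> (row=5, col=1)
  S (south): blocked, stay at (row=5, col=1)
Final: (row=5, col=1)

Answer: Final position: (row=5, col=1)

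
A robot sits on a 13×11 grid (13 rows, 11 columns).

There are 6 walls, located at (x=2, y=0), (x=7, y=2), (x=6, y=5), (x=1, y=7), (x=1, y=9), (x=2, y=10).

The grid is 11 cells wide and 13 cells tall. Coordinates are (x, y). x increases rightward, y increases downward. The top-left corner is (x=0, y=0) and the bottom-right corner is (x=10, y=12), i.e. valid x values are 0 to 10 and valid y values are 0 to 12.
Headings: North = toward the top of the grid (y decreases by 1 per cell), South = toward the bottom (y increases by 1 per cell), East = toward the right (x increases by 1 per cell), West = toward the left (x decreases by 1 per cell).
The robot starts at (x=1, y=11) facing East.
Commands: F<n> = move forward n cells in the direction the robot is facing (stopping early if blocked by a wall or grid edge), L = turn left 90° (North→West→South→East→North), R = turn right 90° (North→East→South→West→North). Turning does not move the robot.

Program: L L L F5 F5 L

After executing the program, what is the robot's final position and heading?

Start: (x=1, y=11), facing East
  L: turn left, now facing North
  L: turn left, now facing West
  L: turn left, now facing South
  F5: move forward 1/5 (blocked), now at (x=1, y=12)
  F5: move forward 0/5 (blocked), now at (x=1, y=12)
  L: turn left, now facing East
Final: (x=1, y=12), facing East

Answer: Final position: (x=1, y=12), facing East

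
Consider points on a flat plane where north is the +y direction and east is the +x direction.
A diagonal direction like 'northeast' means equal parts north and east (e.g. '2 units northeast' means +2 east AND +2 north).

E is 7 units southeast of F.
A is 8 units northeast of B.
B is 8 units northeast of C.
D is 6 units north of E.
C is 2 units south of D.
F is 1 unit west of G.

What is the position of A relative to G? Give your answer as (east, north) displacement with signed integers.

Answer: A is at (east=22, north=13) relative to G.

Derivation:
Place G at the origin (east=0, north=0).
  F is 1 unit west of G: delta (east=-1, north=+0); F at (east=-1, north=0).
  E is 7 units southeast of F: delta (east=+7, north=-7); E at (east=6, north=-7).
  D is 6 units north of E: delta (east=+0, north=+6); D at (east=6, north=-1).
  C is 2 units south of D: delta (east=+0, north=-2); C at (east=6, north=-3).
  B is 8 units northeast of C: delta (east=+8, north=+8); B at (east=14, north=5).
  A is 8 units northeast of B: delta (east=+8, north=+8); A at (east=22, north=13).
Therefore A relative to G: (east=22, north=13).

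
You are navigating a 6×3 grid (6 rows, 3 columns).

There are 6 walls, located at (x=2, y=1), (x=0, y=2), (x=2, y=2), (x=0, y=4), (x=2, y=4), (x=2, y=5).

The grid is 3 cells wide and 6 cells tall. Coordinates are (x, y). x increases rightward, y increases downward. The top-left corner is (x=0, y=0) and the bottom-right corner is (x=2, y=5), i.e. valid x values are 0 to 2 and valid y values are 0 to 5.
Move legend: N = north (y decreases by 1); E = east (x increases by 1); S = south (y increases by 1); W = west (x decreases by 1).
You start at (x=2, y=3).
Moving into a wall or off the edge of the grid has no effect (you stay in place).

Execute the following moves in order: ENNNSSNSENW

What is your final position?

Answer: Final position: (x=1, y=3)

Derivation:
Start: (x=2, y=3)
  E (east): blocked, stay at (x=2, y=3)
  [×3]N (north): blocked, stay at (x=2, y=3)
  S (south): blocked, stay at (x=2, y=3)
  S (south): blocked, stay at (x=2, y=3)
  N (north): blocked, stay at (x=2, y=3)
  S (south): blocked, stay at (x=2, y=3)
  E (east): blocked, stay at (x=2, y=3)
  N (north): blocked, stay at (x=2, y=3)
  W (west): (x=2, y=3) -> (x=1, y=3)
Final: (x=1, y=3)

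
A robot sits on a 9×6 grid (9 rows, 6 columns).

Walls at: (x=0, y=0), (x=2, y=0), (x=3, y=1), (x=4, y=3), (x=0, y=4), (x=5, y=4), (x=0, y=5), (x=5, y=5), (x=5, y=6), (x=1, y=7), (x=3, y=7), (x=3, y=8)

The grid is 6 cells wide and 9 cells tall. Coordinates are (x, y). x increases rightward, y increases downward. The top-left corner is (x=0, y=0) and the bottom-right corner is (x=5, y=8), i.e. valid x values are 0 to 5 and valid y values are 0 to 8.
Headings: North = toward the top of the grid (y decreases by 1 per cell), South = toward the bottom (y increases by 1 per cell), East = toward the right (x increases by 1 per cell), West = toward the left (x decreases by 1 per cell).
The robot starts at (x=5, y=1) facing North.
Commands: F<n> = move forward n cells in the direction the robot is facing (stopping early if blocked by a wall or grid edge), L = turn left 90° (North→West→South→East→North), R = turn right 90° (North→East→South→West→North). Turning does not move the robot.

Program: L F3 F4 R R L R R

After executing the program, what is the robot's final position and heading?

Start: (x=5, y=1), facing North
  L: turn left, now facing West
  F3: move forward 1/3 (blocked), now at (x=4, y=1)
  F4: move forward 0/4 (blocked), now at (x=4, y=1)
  R: turn right, now facing North
  R: turn right, now facing East
  L: turn left, now facing North
  R: turn right, now facing East
  R: turn right, now facing South
Final: (x=4, y=1), facing South

Answer: Final position: (x=4, y=1), facing South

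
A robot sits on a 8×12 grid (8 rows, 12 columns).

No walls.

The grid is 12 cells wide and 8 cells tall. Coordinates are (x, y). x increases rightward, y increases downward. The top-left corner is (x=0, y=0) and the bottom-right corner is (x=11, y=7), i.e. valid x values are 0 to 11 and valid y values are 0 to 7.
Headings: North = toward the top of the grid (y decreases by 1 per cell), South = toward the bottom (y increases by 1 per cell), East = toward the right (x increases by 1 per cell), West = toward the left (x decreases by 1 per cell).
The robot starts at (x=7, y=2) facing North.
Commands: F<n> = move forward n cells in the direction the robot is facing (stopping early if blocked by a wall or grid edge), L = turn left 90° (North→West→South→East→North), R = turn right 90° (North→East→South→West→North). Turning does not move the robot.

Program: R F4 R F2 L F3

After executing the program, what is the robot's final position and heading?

Start: (x=7, y=2), facing North
  R: turn right, now facing East
  F4: move forward 4, now at (x=11, y=2)
  R: turn right, now facing South
  F2: move forward 2, now at (x=11, y=4)
  L: turn left, now facing East
  F3: move forward 0/3 (blocked), now at (x=11, y=4)
Final: (x=11, y=4), facing East

Answer: Final position: (x=11, y=4), facing East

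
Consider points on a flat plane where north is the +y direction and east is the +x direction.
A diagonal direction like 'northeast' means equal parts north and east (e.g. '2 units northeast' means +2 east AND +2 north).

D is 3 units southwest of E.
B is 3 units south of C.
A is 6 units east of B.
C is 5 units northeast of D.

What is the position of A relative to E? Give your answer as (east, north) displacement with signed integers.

Place E at the origin (east=0, north=0).
  D is 3 units southwest of E: delta (east=-3, north=-3); D at (east=-3, north=-3).
  C is 5 units northeast of D: delta (east=+5, north=+5); C at (east=2, north=2).
  B is 3 units south of C: delta (east=+0, north=-3); B at (east=2, north=-1).
  A is 6 units east of B: delta (east=+6, north=+0); A at (east=8, north=-1).
Therefore A relative to E: (east=8, north=-1).

Answer: A is at (east=8, north=-1) relative to E.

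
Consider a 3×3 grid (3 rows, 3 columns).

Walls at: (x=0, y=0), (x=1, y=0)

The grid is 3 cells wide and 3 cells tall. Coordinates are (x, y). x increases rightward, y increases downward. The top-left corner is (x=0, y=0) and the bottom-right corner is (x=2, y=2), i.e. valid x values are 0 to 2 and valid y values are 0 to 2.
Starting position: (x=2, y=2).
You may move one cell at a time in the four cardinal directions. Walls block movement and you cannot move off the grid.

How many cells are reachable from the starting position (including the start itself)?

Answer: Reachable cells: 7

Derivation:
BFS flood-fill from (x=2, y=2):
  Distance 0: (x=2, y=2)
  Distance 1: (x=2, y=1), (x=1, y=2)
  Distance 2: (x=2, y=0), (x=1, y=1), (x=0, y=2)
  Distance 3: (x=0, y=1)
Total reachable: 7 (grid has 7 open cells total)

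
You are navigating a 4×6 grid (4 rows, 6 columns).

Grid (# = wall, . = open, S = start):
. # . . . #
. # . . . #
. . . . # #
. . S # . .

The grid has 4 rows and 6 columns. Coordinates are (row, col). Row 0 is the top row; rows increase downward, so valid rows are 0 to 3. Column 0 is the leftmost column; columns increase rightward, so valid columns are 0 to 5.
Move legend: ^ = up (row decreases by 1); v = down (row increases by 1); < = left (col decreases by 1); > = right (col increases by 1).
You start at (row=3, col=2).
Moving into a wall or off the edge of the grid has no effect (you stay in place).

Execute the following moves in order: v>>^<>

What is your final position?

Answer: Final position: (row=2, col=2)

Derivation:
Start: (row=3, col=2)
  v (down): blocked, stay at (row=3, col=2)
  > (right): blocked, stay at (row=3, col=2)
  > (right): blocked, stay at (row=3, col=2)
  ^ (up): (row=3, col=2) -> (row=2, col=2)
  < (left): (row=2, col=2) -> (row=2, col=1)
  > (right): (row=2, col=1) -> (row=2, col=2)
Final: (row=2, col=2)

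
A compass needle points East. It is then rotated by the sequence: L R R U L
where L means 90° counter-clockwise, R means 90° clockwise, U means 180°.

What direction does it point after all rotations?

Answer: Final heading: West

Derivation:
Start: East
  L (left (90° counter-clockwise)) -> North
  R (right (90° clockwise)) -> East
  R (right (90° clockwise)) -> South
  U (U-turn (180°)) -> North
  L (left (90° counter-clockwise)) -> West
Final: West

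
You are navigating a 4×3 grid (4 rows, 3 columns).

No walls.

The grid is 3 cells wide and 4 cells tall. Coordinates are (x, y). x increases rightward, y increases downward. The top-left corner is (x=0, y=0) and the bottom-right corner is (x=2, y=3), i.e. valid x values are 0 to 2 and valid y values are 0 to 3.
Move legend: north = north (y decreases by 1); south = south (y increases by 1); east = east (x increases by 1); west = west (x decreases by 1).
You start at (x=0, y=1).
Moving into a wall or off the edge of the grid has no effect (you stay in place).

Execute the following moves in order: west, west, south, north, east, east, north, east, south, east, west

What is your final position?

Start: (x=0, y=1)
  west (west): blocked, stay at (x=0, y=1)
  west (west): blocked, stay at (x=0, y=1)
  south (south): (x=0, y=1) -> (x=0, y=2)
  north (north): (x=0, y=2) -> (x=0, y=1)
  east (east): (x=0, y=1) -> (x=1, y=1)
  east (east): (x=1, y=1) -> (x=2, y=1)
  north (north): (x=2, y=1) -> (x=2, y=0)
  east (east): blocked, stay at (x=2, y=0)
  south (south): (x=2, y=0) -> (x=2, y=1)
  east (east): blocked, stay at (x=2, y=1)
  west (west): (x=2, y=1) -> (x=1, y=1)
Final: (x=1, y=1)

Answer: Final position: (x=1, y=1)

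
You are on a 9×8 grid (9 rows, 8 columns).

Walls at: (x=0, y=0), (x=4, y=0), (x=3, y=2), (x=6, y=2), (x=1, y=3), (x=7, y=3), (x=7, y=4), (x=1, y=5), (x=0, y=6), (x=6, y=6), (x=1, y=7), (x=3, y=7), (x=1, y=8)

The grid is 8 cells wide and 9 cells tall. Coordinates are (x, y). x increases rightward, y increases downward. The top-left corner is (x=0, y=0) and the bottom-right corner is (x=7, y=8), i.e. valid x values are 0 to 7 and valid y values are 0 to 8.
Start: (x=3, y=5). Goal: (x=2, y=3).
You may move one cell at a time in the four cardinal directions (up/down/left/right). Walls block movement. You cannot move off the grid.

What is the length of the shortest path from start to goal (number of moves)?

Answer: Shortest path length: 3

Derivation:
BFS from (x=3, y=5) until reaching (x=2, y=3):
  Distance 0: (x=3, y=5)
  Distance 1: (x=3, y=4), (x=2, y=5), (x=4, y=5), (x=3, y=6)
  Distance 2: (x=3, y=3), (x=2, y=4), (x=4, y=4), (x=5, y=5), (x=2, y=6), (x=4, y=6)
  Distance 3: (x=2, y=3), (x=4, y=3), (x=1, y=4), (x=5, y=4), (x=6, y=5), (x=1, y=6), (x=5, y=6), (x=2, y=7), (x=4, y=7)  <- goal reached here
One shortest path (3 moves): (x=3, y=5) -> (x=2, y=5) -> (x=2, y=4) -> (x=2, y=3)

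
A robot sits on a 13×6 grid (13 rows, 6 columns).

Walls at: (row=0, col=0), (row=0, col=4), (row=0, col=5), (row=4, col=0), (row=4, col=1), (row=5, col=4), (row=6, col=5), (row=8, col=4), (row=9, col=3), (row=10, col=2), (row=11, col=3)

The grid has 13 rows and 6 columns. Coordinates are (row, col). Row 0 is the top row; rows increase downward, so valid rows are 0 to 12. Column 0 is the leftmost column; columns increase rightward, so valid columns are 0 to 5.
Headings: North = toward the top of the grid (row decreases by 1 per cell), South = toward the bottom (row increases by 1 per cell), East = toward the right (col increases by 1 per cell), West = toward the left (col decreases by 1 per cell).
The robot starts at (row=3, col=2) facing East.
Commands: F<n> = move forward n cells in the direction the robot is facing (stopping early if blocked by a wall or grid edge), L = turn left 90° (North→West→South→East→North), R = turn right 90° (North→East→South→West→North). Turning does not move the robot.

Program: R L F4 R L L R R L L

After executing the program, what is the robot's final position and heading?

Start: (row=3, col=2), facing East
  R: turn right, now facing South
  L: turn left, now facing East
  F4: move forward 3/4 (blocked), now at (row=3, col=5)
  R: turn right, now facing South
  L: turn left, now facing East
  L: turn left, now facing North
  R: turn right, now facing East
  R: turn right, now facing South
  L: turn left, now facing East
  L: turn left, now facing North
Final: (row=3, col=5), facing North

Answer: Final position: (row=3, col=5), facing North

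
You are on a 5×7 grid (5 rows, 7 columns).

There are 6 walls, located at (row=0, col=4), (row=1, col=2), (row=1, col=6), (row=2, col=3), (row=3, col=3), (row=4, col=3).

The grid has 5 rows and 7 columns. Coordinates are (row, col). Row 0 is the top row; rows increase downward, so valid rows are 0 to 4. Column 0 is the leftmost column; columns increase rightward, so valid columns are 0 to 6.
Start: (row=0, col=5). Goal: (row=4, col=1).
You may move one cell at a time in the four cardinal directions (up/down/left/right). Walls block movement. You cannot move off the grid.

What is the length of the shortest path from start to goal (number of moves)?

BFS from (row=0, col=5) until reaching (row=4, col=1):
  Distance 0: (row=0, col=5)
  Distance 1: (row=0, col=6), (row=1, col=5)
  Distance 2: (row=1, col=4), (row=2, col=5)
  Distance 3: (row=1, col=3), (row=2, col=4), (row=2, col=6), (row=3, col=5)
  Distance 4: (row=0, col=3), (row=3, col=4), (row=3, col=6), (row=4, col=5)
  Distance 5: (row=0, col=2), (row=4, col=4), (row=4, col=6)
  Distance 6: (row=0, col=1)
  Distance 7: (row=0, col=0), (row=1, col=1)
  Distance 8: (row=1, col=0), (row=2, col=1)
  Distance 9: (row=2, col=0), (row=2, col=2), (row=3, col=1)
  Distance 10: (row=3, col=0), (row=3, col=2), (row=4, col=1)  <- goal reached here
One shortest path (10 moves): (row=0, col=5) -> (row=1, col=5) -> (row=1, col=4) -> (row=1, col=3) -> (row=0, col=3) -> (row=0, col=2) -> (row=0, col=1) -> (row=1, col=1) -> (row=2, col=1) -> (row=3, col=1) -> (row=4, col=1)

Answer: Shortest path length: 10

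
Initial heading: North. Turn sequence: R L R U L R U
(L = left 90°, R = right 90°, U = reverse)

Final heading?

Answer: Final heading: East

Derivation:
Start: North
  R (right (90° clockwise)) -> East
  L (left (90° counter-clockwise)) -> North
  R (right (90° clockwise)) -> East
  U (U-turn (180°)) -> West
  L (left (90° counter-clockwise)) -> South
  R (right (90° clockwise)) -> West
  U (U-turn (180°)) -> East
Final: East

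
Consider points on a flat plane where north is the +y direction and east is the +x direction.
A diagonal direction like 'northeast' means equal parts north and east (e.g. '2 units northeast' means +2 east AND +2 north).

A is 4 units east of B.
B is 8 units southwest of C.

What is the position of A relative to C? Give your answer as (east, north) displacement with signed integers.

Answer: A is at (east=-4, north=-8) relative to C.

Derivation:
Place C at the origin (east=0, north=0).
  B is 8 units southwest of C: delta (east=-8, north=-8); B at (east=-8, north=-8).
  A is 4 units east of B: delta (east=+4, north=+0); A at (east=-4, north=-8).
Therefore A relative to C: (east=-4, north=-8).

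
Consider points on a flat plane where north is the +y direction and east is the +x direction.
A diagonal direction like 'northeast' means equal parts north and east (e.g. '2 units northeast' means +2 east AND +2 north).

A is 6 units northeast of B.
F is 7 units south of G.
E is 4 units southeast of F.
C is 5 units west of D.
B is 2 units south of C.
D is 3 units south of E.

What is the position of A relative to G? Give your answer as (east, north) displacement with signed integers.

Place G at the origin (east=0, north=0).
  F is 7 units south of G: delta (east=+0, north=-7); F at (east=0, north=-7).
  E is 4 units southeast of F: delta (east=+4, north=-4); E at (east=4, north=-11).
  D is 3 units south of E: delta (east=+0, north=-3); D at (east=4, north=-14).
  C is 5 units west of D: delta (east=-5, north=+0); C at (east=-1, north=-14).
  B is 2 units south of C: delta (east=+0, north=-2); B at (east=-1, north=-16).
  A is 6 units northeast of B: delta (east=+6, north=+6); A at (east=5, north=-10).
Therefore A relative to G: (east=5, north=-10).

Answer: A is at (east=5, north=-10) relative to G.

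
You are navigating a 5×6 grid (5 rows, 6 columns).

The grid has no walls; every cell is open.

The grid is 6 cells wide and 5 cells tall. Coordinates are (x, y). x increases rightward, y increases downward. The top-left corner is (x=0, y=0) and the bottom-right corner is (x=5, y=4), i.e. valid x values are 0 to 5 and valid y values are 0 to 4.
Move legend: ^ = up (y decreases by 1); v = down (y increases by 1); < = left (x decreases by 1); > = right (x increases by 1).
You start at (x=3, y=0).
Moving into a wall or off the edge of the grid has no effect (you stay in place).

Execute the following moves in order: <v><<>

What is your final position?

Start: (x=3, y=0)
  < (left): (x=3, y=0) -> (x=2, y=0)
  v (down): (x=2, y=0) -> (x=2, y=1)
  > (right): (x=2, y=1) -> (x=3, y=1)
  < (left): (x=3, y=1) -> (x=2, y=1)
  < (left): (x=2, y=1) -> (x=1, y=1)
  > (right): (x=1, y=1) -> (x=2, y=1)
Final: (x=2, y=1)

Answer: Final position: (x=2, y=1)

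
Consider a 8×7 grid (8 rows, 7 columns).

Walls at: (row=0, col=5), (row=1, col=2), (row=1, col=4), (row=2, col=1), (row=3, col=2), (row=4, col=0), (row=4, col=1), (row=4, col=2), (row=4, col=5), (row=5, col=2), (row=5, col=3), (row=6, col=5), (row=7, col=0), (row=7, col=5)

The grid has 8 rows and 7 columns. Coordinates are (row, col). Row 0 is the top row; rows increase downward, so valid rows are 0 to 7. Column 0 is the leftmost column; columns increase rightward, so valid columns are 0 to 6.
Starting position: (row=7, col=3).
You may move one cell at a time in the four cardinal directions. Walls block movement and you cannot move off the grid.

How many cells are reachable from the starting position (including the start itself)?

BFS flood-fill from (row=7, col=3):
  Distance 0: (row=7, col=3)
  Distance 1: (row=6, col=3), (row=7, col=2), (row=7, col=4)
  Distance 2: (row=6, col=2), (row=6, col=4), (row=7, col=1)
  Distance 3: (row=5, col=4), (row=6, col=1)
  Distance 4: (row=4, col=4), (row=5, col=1), (row=5, col=5), (row=6, col=0)
  Distance 5: (row=3, col=4), (row=4, col=3), (row=5, col=0), (row=5, col=6)
  Distance 6: (row=2, col=4), (row=3, col=3), (row=3, col=5), (row=4, col=6), (row=6, col=6)
  Distance 7: (row=2, col=3), (row=2, col=5), (row=3, col=6), (row=7, col=6)
  Distance 8: (row=1, col=3), (row=1, col=5), (row=2, col=2), (row=2, col=6)
  Distance 9: (row=0, col=3), (row=1, col=6)
  Distance 10: (row=0, col=2), (row=0, col=4), (row=0, col=6)
  Distance 11: (row=0, col=1)
  Distance 12: (row=0, col=0), (row=1, col=1)
  Distance 13: (row=1, col=0)
  Distance 14: (row=2, col=0)
  Distance 15: (row=3, col=0)
  Distance 16: (row=3, col=1)
Total reachable: 42 (grid has 42 open cells total)

Answer: Reachable cells: 42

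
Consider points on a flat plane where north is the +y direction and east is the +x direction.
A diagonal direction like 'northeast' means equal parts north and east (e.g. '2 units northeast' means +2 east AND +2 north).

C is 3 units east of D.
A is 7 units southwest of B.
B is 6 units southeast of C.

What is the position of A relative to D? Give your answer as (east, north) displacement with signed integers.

Answer: A is at (east=2, north=-13) relative to D.

Derivation:
Place D at the origin (east=0, north=0).
  C is 3 units east of D: delta (east=+3, north=+0); C at (east=3, north=0).
  B is 6 units southeast of C: delta (east=+6, north=-6); B at (east=9, north=-6).
  A is 7 units southwest of B: delta (east=-7, north=-7); A at (east=2, north=-13).
Therefore A relative to D: (east=2, north=-13).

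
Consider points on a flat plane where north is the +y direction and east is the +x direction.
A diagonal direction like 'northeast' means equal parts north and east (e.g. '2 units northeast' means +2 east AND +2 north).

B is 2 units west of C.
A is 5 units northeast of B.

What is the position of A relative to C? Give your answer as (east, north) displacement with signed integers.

Answer: A is at (east=3, north=5) relative to C.

Derivation:
Place C at the origin (east=0, north=0).
  B is 2 units west of C: delta (east=-2, north=+0); B at (east=-2, north=0).
  A is 5 units northeast of B: delta (east=+5, north=+5); A at (east=3, north=5).
Therefore A relative to C: (east=3, north=5).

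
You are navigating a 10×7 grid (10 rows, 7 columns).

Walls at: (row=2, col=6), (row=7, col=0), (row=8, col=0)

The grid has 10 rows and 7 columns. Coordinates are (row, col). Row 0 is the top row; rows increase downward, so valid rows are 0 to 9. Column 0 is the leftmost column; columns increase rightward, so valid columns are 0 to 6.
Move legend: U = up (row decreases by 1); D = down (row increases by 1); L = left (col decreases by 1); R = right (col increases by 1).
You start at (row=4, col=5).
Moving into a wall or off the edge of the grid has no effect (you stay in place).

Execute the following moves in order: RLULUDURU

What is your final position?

Start: (row=4, col=5)
  R (right): (row=4, col=5) -> (row=4, col=6)
  L (left): (row=4, col=6) -> (row=4, col=5)
  U (up): (row=4, col=5) -> (row=3, col=5)
  L (left): (row=3, col=5) -> (row=3, col=4)
  U (up): (row=3, col=4) -> (row=2, col=4)
  D (down): (row=2, col=4) -> (row=3, col=4)
  U (up): (row=3, col=4) -> (row=2, col=4)
  R (right): (row=2, col=4) -> (row=2, col=5)
  U (up): (row=2, col=5) -> (row=1, col=5)
Final: (row=1, col=5)

Answer: Final position: (row=1, col=5)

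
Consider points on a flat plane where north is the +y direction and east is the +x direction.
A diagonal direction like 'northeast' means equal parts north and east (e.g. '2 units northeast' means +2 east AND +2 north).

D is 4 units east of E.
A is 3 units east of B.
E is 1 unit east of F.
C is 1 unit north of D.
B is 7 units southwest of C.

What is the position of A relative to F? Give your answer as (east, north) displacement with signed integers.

Answer: A is at (east=1, north=-6) relative to F.

Derivation:
Place F at the origin (east=0, north=0).
  E is 1 unit east of F: delta (east=+1, north=+0); E at (east=1, north=0).
  D is 4 units east of E: delta (east=+4, north=+0); D at (east=5, north=0).
  C is 1 unit north of D: delta (east=+0, north=+1); C at (east=5, north=1).
  B is 7 units southwest of C: delta (east=-7, north=-7); B at (east=-2, north=-6).
  A is 3 units east of B: delta (east=+3, north=+0); A at (east=1, north=-6).
Therefore A relative to F: (east=1, north=-6).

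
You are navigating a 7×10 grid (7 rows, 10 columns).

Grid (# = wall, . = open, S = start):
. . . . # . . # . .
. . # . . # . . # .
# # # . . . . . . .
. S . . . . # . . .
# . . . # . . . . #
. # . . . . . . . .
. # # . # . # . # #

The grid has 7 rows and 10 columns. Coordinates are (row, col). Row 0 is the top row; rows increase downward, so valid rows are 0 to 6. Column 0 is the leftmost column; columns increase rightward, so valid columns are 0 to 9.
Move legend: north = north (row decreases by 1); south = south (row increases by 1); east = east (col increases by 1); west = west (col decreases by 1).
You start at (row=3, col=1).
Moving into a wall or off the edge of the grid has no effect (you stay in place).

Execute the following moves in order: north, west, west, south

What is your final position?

Answer: Final position: (row=3, col=0)

Derivation:
Start: (row=3, col=1)
  north (north): blocked, stay at (row=3, col=1)
  west (west): (row=3, col=1) -> (row=3, col=0)
  west (west): blocked, stay at (row=3, col=0)
  south (south): blocked, stay at (row=3, col=0)
Final: (row=3, col=0)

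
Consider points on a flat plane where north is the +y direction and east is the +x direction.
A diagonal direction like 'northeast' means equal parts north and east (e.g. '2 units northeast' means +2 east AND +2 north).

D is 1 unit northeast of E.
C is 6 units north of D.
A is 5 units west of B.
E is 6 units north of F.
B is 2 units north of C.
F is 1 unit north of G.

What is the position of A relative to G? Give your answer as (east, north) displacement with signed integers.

Answer: A is at (east=-4, north=16) relative to G.

Derivation:
Place G at the origin (east=0, north=0).
  F is 1 unit north of G: delta (east=+0, north=+1); F at (east=0, north=1).
  E is 6 units north of F: delta (east=+0, north=+6); E at (east=0, north=7).
  D is 1 unit northeast of E: delta (east=+1, north=+1); D at (east=1, north=8).
  C is 6 units north of D: delta (east=+0, north=+6); C at (east=1, north=14).
  B is 2 units north of C: delta (east=+0, north=+2); B at (east=1, north=16).
  A is 5 units west of B: delta (east=-5, north=+0); A at (east=-4, north=16).
Therefore A relative to G: (east=-4, north=16).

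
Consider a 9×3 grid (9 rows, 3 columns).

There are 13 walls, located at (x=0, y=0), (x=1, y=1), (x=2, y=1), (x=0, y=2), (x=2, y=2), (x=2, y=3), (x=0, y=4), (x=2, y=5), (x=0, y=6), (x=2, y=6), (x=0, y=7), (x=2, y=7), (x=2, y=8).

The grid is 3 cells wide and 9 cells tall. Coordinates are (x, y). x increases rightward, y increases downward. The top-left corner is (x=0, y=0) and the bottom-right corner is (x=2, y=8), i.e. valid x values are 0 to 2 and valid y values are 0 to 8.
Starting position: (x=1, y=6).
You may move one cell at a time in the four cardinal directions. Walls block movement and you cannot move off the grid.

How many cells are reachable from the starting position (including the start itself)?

BFS flood-fill from (x=1, y=6):
  Distance 0: (x=1, y=6)
  Distance 1: (x=1, y=5), (x=1, y=7)
  Distance 2: (x=1, y=4), (x=0, y=5), (x=1, y=8)
  Distance 3: (x=1, y=3), (x=2, y=4), (x=0, y=8)
  Distance 4: (x=1, y=2), (x=0, y=3)
Total reachable: 11 (grid has 14 open cells total)

Answer: Reachable cells: 11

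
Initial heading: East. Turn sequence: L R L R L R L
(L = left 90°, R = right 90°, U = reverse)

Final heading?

Answer: Final heading: North

Derivation:
Start: East
  L (left (90° counter-clockwise)) -> North
  R (right (90° clockwise)) -> East
  L (left (90° counter-clockwise)) -> North
  R (right (90° clockwise)) -> East
  L (left (90° counter-clockwise)) -> North
  R (right (90° clockwise)) -> East
  L (left (90° counter-clockwise)) -> North
Final: North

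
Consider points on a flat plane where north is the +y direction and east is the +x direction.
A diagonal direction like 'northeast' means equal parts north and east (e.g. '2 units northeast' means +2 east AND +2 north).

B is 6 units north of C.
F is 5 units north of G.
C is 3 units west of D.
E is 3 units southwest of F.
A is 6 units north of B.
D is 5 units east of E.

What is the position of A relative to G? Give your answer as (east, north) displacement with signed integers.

Place G at the origin (east=0, north=0).
  F is 5 units north of G: delta (east=+0, north=+5); F at (east=0, north=5).
  E is 3 units southwest of F: delta (east=-3, north=-3); E at (east=-3, north=2).
  D is 5 units east of E: delta (east=+5, north=+0); D at (east=2, north=2).
  C is 3 units west of D: delta (east=-3, north=+0); C at (east=-1, north=2).
  B is 6 units north of C: delta (east=+0, north=+6); B at (east=-1, north=8).
  A is 6 units north of B: delta (east=+0, north=+6); A at (east=-1, north=14).
Therefore A relative to G: (east=-1, north=14).

Answer: A is at (east=-1, north=14) relative to G.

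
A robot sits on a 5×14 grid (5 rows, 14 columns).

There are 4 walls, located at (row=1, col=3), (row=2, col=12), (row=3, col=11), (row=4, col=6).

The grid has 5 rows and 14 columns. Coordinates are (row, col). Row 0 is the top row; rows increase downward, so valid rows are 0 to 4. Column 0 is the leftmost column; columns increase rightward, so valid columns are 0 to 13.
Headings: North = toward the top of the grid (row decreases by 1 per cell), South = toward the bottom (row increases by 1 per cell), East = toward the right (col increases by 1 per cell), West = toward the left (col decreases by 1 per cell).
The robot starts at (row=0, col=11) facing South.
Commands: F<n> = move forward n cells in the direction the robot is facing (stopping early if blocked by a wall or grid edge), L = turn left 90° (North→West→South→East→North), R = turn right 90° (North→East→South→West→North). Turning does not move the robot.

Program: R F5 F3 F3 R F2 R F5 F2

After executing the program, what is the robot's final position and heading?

Answer: Final position: (row=0, col=7), facing East

Derivation:
Start: (row=0, col=11), facing South
  R: turn right, now facing West
  F5: move forward 5, now at (row=0, col=6)
  F3: move forward 3, now at (row=0, col=3)
  F3: move forward 3, now at (row=0, col=0)
  R: turn right, now facing North
  F2: move forward 0/2 (blocked), now at (row=0, col=0)
  R: turn right, now facing East
  F5: move forward 5, now at (row=0, col=5)
  F2: move forward 2, now at (row=0, col=7)
Final: (row=0, col=7), facing East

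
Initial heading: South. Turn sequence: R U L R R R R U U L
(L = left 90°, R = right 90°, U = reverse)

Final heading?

Start: South
  R (right (90° clockwise)) -> West
  U (U-turn (180°)) -> East
  L (left (90° counter-clockwise)) -> North
  R (right (90° clockwise)) -> East
  R (right (90° clockwise)) -> South
  R (right (90° clockwise)) -> West
  R (right (90° clockwise)) -> North
  U (U-turn (180°)) -> South
  U (U-turn (180°)) -> North
  L (left (90° counter-clockwise)) -> West
Final: West

Answer: Final heading: West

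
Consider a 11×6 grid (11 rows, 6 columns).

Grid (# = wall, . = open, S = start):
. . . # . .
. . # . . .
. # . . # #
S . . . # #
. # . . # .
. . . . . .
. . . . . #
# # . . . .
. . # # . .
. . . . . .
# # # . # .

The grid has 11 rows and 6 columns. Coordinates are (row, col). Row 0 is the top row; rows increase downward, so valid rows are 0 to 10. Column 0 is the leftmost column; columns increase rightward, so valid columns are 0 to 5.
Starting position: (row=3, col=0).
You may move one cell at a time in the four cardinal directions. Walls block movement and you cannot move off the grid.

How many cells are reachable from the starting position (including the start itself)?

BFS flood-fill from (row=3, col=0):
  Distance 0: (row=3, col=0)
  Distance 1: (row=2, col=0), (row=3, col=1), (row=4, col=0)
  Distance 2: (row=1, col=0), (row=3, col=2), (row=5, col=0)
  Distance 3: (row=0, col=0), (row=1, col=1), (row=2, col=2), (row=3, col=3), (row=4, col=2), (row=5, col=1), (row=6, col=0)
  Distance 4: (row=0, col=1), (row=2, col=3), (row=4, col=3), (row=5, col=2), (row=6, col=1)
  Distance 5: (row=0, col=2), (row=1, col=3), (row=5, col=3), (row=6, col=2)
  Distance 6: (row=1, col=4), (row=5, col=4), (row=6, col=3), (row=7, col=2)
  Distance 7: (row=0, col=4), (row=1, col=5), (row=5, col=5), (row=6, col=4), (row=7, col=3)
  Distance 8: (row=0, col=5), (row=4, col=5), (row=7, col=4)
  Distance 9: (row=7, col=5), (row=8, col=4)
  Distance 10: (row=8, col=5), (row=9, col=4)
  Distance 11: (row=9, col=3), (row=9, col=5)
  Distance 12: (row=9, col=2), (row=10, col=3), (row=10, col=5)
  Distance 13: (row=9, col=1)
  Distance 14: (row=8, col=1), (row=9, col=0)
  Distance 15: (row=8, col=0)
Total reachable: 48 (grid has 48 open cells total)

Answer: Reachable cells: 48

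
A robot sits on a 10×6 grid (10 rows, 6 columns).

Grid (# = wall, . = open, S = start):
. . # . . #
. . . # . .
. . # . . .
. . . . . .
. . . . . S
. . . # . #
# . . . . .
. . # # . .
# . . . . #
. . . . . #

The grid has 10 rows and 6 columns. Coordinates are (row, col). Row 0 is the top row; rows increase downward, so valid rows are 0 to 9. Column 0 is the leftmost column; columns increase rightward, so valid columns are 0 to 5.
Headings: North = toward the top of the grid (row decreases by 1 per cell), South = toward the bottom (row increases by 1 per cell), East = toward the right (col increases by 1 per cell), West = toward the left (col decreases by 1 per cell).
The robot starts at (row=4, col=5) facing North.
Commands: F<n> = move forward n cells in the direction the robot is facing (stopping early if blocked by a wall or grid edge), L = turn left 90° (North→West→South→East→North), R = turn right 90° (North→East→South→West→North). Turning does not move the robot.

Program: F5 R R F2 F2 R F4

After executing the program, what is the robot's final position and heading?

Answer: Final position: (row=4, col=1), facing West

Derivation:
Start: (row=4, col=5), facing North
  F5: move forward 3/5 (blocked), now at (row=1, col=5)
  R: turn right, now facing East
  R: turn right, now facing South
  F2: move forward 2, now at (row=3, col=5)
  F2: move forward 1/2 (blocked), now at (row=4, col=5)
  R: turn right, now facing West
  F4: move forward 4, now at (row=4, col=1)
Final: (row=4, col=1), facing West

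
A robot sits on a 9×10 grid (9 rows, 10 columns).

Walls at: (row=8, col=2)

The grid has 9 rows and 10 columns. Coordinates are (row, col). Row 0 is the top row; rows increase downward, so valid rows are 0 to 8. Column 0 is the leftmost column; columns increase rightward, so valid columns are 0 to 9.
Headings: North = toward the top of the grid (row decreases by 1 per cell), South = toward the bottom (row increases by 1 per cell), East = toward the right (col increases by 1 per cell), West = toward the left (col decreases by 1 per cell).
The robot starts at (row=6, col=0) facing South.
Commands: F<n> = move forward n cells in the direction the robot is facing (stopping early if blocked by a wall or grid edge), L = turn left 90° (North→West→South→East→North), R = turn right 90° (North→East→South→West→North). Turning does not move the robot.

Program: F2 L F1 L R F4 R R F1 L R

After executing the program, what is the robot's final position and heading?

Start: (row=6, col=0), facing South
  F2: move forward 2, now at (row=8, col=0)
  L: turn left, now facing East
  F1: move forward 1, now at (row=8, col=1)
  L: turn left, now facing North
  R: turn right, now facing East
  F4: move forward 0/4 (blocked), now at (row=8, col=1)
  R: turn right, now facing South
  R: turn right, now facing West
  F1: move forward 1, now at (row=8, col=0)
  L: turn left, now facing South
  R: turn right, now facing West
Final: (row=8, col=0), facing West

Answer: Final position: (row=8, col=0), facing West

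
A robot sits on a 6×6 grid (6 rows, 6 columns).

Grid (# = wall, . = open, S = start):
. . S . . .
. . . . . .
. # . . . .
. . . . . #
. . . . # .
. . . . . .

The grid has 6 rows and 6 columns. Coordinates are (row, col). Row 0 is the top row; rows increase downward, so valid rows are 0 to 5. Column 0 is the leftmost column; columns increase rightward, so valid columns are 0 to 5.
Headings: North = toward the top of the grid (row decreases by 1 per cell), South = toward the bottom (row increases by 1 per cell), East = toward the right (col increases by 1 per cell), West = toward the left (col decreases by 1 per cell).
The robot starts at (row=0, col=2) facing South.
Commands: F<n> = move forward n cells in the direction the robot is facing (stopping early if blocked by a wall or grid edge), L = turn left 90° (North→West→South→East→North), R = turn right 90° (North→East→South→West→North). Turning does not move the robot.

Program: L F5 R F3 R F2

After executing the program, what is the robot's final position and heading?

Start: (row=0, col=2), facing South
  L: turn left, now facing East
  F5: move forward 3/5 (blocked), now at (row=0, col=5)
  R: turn right, now facing South
  F3: move forward 2/3 (blocked), now at (row=2, col=5)
  R: turn right, now facing West
  F2: move forward 2, now at (row=2, col=3)
Final: (row=2, col=3), facing West

Answer: Final position: (row=2, col=3), facing West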